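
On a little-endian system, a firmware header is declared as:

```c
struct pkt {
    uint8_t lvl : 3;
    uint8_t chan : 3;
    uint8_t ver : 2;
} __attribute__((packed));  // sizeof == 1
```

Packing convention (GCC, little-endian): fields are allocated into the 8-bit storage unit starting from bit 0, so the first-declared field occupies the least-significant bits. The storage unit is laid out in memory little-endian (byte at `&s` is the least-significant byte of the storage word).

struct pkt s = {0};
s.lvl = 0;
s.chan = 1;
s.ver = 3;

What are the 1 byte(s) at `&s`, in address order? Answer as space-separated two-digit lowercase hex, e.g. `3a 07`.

lvl (3b) val=0 bits=0x0 at bit 0: 0x00
chan (3b) val=1 bits=0x1 at bit 3: 0x08
ver (2b) val=3 bits=0x3 at bit 6: 0xc8
word = 0xc8 → little-endian bytes:
  [0]=0xc8

c8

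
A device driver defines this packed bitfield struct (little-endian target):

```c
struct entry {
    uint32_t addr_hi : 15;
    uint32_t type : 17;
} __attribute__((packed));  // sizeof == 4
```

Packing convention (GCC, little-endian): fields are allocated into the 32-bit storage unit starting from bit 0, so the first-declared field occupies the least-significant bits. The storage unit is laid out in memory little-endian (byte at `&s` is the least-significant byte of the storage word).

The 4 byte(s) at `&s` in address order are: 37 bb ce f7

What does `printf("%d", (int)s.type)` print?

126877

[0]=0x37 [1]=0xbb [2]=0xce [3]=0xf7 (little-endian) → word 0xf7cebb37
addr_hi [0+:15] = (word>>0) & 0x7fff = 15159
type [15+:17] = (word>>15) & 0x1ffff = 126877  ←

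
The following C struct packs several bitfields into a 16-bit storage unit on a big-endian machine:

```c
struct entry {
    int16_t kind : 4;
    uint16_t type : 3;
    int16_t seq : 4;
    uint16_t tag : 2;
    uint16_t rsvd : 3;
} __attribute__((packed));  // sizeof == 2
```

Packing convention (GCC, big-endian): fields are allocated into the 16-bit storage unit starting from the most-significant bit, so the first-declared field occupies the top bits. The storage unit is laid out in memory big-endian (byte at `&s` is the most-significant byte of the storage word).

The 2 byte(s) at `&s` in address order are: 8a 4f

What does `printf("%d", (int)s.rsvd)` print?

7

[0]=0x8a [1]=0x4f (big-endian) → word 0x8a4f
kind [12+:4] = (word>>12) & 0xf = 8
type [9+:3] = (word>>9) & 0x7 = 5
seq [5+:4] = (word>>5) & 0xf = 2
tag [3+:2] = (word>>3) & 0x3 = 1
rsvd [0+:3] = (word>>0) & 0x7 = 7  ←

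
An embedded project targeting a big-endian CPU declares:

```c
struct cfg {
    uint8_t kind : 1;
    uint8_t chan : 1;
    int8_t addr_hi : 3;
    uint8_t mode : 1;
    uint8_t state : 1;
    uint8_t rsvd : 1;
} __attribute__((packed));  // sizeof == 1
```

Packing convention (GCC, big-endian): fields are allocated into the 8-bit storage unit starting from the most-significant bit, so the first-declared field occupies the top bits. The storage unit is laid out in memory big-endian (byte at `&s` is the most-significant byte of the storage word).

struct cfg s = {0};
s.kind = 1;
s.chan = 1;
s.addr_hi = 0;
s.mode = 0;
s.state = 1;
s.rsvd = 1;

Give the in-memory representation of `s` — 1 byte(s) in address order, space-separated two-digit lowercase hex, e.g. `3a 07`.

kind:1 = 1 → 0x1 << 7 → word 0x80
chan:1 = 1 → 0x1 << 6 → word 0xc0
addr_hi:3 = 0 → 0x0 << 3 → word 0xc0
mode:1 = 0 → 0x0 << 2 → word 0xc0
state:1 = 1 → 0x1 << 1 → word 0xc2
rsvd:1 = 1 → 0x1 << 0 → word 0xc3
word = 0xc3 → big-endian bytes:
  [0]=0xc3

c3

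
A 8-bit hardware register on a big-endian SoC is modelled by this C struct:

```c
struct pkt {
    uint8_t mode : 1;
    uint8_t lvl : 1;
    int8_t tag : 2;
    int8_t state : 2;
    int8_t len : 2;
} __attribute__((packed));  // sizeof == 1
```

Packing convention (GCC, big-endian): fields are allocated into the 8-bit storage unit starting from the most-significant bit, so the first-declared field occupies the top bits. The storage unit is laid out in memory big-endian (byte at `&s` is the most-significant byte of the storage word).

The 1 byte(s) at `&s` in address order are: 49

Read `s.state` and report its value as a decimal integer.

-2

[0]=0x49 (big-endian) → word 0x49
mode [7+:1] = (word>>7) & 0x1 = 0
lvl [6+:1] = (word>>6) & 0x1 = 1
tag [4+:2] = (word>>4) & 0x3 = 0
state [2+:2] = (word>>2) & 0x3 = 2  ←
len [0+:2] = (word>>0) & 0x3 = 1
state signed 2b, MSB=1: 2 - 4 = -2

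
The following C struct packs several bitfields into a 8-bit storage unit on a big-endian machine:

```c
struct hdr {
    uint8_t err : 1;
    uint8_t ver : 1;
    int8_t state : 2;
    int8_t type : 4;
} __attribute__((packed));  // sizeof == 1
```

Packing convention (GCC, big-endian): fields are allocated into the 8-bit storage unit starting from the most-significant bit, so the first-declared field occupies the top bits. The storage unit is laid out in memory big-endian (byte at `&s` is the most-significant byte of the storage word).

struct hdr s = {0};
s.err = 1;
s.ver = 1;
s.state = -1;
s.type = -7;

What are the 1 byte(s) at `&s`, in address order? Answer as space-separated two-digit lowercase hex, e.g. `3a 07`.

err (1b) val=1 bits=0x1 at bit 7: 0x80
ver (1b) val=1 bits=0x1 at bit 6: 0xc0
state (2b) val=-1 bits=0x3 at bit 4: 0xf0
type (4b) val=-7 bits=0x9 at bit 0: 0xf9
word = 0xf9 → big-endian bytes:
  [0]=0xf9

f9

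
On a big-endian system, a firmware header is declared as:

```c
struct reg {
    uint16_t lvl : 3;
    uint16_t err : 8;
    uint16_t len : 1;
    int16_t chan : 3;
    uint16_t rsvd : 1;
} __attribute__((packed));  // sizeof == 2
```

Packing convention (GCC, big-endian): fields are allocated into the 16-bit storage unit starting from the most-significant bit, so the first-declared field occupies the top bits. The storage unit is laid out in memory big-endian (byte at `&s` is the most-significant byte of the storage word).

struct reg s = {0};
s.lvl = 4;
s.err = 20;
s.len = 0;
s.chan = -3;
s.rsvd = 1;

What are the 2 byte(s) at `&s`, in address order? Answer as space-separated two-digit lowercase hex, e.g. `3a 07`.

82 8b

lvl (3b) val=4 bits=0x4 at bit 13: 0x8000
err (8b) val=20 bits=0x14 at bit 5: 0x8280
len (1b) val=0 bits=0x0 at bit 4: 0x8280
chan (3b) val=-3 bits=0x5 at bit 1: 0x828a
rsvd (1b) val=1 bits=0x1 at bit 0: 0x828b
word = 0x828b → big-endian bytes:
  [0]=0x82  [1]=0x8b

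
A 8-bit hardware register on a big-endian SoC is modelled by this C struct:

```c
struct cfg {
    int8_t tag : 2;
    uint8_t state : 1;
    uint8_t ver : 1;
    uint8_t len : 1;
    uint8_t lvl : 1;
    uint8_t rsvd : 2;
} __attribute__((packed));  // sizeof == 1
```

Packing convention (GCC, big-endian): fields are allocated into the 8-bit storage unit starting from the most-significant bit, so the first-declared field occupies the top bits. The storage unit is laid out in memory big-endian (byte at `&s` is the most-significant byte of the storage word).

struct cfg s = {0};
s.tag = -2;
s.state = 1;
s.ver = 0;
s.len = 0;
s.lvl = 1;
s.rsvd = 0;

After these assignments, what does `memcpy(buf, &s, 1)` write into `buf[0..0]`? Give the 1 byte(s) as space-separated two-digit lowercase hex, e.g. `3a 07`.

[6+:2] tag=-2 & 0x3 = 0x2; word=0x80
[5+:1] state=1 & 0x1 = 0x1; word=0xa0
[4+:1] ver=0 & 0x1 = 0x0; word=0xa0
[3+:1] len=0 & 0x1 = 0x0; word=0xa0
[2+:1] lvl=1 & 0x1 = 0x1; word=0xa4
[0+:2] rsvd=0 & 0x3 = 0x0; word=0xa4
word = 0xa4 → big-endian bytes:
  [0]=0xa4

a4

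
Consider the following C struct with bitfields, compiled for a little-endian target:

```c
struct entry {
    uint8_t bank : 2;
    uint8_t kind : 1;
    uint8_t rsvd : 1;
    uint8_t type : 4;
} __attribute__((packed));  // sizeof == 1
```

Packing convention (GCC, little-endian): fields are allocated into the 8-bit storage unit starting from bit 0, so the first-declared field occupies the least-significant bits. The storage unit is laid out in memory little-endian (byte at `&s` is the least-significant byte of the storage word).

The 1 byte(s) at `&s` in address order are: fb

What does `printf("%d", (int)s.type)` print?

[0]=0xfb (little-endian) → word 0xfb
bank:2 @ bit 0 → (0xfb>>0)&0x3 = 0x3
kind:1 @ bit 2 → (0xfb>>2)&0x1 = 0x0
rsvd:1 @ bit 3 → (0xfb>>3)&0x1 = 0x1
type:4 @ bit 4 → (0xfb>>4)&0xf = 0xf  ←

15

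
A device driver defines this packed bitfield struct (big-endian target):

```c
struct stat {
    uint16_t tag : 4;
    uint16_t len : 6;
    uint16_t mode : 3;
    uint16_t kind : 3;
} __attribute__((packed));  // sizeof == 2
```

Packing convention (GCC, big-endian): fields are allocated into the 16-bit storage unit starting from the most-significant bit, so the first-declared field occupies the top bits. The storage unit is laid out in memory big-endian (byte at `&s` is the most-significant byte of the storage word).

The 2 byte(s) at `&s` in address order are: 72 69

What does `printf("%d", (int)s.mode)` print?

5

[0]=0x72 [1]=0x69 (big-endian) → word 0x7269
tag [12+:4] = (word>>12) & 0xf = 7
len [6+:6] = (word>>6) & 0x3f = 9
mode [3+:3] = (word>>3) & 0x7 = 5  ←
kind [0+:3] = (word>>0) & 0x7 = 1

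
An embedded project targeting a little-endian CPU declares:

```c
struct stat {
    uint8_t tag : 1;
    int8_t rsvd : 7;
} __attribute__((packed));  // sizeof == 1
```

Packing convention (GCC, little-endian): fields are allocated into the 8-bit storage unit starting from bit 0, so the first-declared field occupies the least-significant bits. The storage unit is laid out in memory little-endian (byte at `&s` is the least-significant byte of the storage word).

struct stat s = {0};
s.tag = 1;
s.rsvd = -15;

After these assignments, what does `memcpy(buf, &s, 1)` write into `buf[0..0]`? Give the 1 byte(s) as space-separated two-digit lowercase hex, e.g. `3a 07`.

tag (1b) val=1 bits=0x1 at bit 0: 0x01
rsvd (7b) val=-15 bits=0x71 at bit 1: 0xe3
word = 0xe3 → little-endian bytes:
  [0]=0xe3

e3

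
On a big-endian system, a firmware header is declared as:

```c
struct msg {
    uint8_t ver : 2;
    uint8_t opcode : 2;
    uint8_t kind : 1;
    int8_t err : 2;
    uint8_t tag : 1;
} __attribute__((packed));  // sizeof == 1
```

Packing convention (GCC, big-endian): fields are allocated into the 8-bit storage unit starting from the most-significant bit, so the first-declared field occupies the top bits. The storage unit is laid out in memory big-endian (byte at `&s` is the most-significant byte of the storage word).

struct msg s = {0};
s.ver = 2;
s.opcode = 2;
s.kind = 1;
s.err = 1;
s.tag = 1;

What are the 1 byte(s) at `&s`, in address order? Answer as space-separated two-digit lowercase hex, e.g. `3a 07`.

ab

ver:2 = 2 → 0x2 << 6 → word 0x80
opcode:2 = 2 → 0x2 << 4 → word 0xa0
kind:1 = 1 → 0x1 << 3 → word 0xa8
err:2 = 1 → 0x1 << 1 → word 0xaa
tag:1 = 1 → 0x1 << 0 → word 0xab
word = 0xab → big-endian bytes:
  [0]=0xab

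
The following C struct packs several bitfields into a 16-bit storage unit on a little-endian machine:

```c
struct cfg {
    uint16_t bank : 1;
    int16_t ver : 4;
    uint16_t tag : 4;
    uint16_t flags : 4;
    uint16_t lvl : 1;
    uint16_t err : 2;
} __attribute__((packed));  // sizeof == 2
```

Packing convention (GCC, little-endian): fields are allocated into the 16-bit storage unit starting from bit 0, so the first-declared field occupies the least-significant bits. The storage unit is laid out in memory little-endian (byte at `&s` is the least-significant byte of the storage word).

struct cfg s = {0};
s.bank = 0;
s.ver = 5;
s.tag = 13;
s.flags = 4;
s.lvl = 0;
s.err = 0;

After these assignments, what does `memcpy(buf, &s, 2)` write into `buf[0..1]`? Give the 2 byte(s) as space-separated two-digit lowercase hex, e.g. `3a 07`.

bank:1 = 0 → 0x0 << 0 → word 0x0000
ver:4 = 5 → 0x5 << 1 → word 0x000a
tag:4 = 13 → 0xd << 5 → word 0x01aa
flags:4 = 4 → 0x4 << 9 → word 0x09aa
lvl:1 = 0 → 0x0 << 13 → word 0x09aa
err:2 = 0 → 0x0 << 14 → word 0x09aa
word = 0x09aa → little-endian bytes:
  [0]=0xaa  [1]=0x09

aa 09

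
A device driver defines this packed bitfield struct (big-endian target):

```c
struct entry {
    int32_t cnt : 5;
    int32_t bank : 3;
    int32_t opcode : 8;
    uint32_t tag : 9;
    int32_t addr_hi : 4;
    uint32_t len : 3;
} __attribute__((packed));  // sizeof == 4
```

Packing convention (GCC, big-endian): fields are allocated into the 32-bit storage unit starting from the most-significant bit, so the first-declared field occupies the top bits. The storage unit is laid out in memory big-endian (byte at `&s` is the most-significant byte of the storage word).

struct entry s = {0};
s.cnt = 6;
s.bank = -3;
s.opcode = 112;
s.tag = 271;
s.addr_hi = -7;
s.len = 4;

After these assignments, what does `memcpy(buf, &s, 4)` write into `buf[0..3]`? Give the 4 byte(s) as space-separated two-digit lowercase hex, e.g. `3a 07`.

cnt (5b) val=6 bits=0x6 at bit 27: 0x30000000
bank (3b) val=-3 bits=0x5 at bit 24: 0x35000000
opcode (8b) val=112 bits=0x70 at bit 16: 0x35700000
tag (9b) val=271 bits=0x10f at bit 7: 0x35708780
addr_hi (4b) val=-7 bits=0x9 at bit 3: 0x357087c8
len (3b) val=4 bits=0x4 at bit 0: 0x357087cc
word = 0x357087cc → big-endian bytes:
  [0]=0x35  [1]=0x70  [2]=0x87  [3]=0xcc

35 70 87 cc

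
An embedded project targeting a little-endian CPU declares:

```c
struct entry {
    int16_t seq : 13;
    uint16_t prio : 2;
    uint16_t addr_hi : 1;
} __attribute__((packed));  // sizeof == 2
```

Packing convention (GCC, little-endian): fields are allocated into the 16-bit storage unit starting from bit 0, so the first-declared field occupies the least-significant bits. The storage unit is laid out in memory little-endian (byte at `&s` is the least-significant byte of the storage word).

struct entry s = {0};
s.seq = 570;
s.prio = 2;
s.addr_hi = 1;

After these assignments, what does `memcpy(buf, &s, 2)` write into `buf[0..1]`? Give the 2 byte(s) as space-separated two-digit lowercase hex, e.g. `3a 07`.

[0+:13] seq=570 & 0x1fff = 0x23a; word=0x023a
[13+:2] prio=2 & 0x3 = 0x2; word=0x423a
[15+:1] addr_hi=1 & 0x1 = 0x1; word=0xc23a
word = 0xc23a → little-endian bytes:
  [0]=0x3a  [1]=0xc2

3a c2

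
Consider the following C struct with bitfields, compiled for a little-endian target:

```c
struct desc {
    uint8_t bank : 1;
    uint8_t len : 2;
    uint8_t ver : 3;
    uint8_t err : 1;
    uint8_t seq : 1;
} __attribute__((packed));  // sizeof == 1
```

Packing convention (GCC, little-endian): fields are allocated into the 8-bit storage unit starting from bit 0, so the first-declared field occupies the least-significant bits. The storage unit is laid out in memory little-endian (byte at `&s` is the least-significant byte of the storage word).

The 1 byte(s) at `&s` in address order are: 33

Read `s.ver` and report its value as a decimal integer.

6

[0]=0x33 (little-endian) → word 0x33
bank:1 @ bit 0 → (0x33>>0)&0x1 = 0x1
len:2 @ bit 1 → (0x33>>1)&0x3 = 0x1
ver:3 @ bit 3 → (0x33>>3)&0x7 = 0x6  ←
err:1 @ bit 6 → (0x33>>6)&0x1 = 0x0
seq:1 @ bit 7 → (0x33>>7)&0x1 = 0x0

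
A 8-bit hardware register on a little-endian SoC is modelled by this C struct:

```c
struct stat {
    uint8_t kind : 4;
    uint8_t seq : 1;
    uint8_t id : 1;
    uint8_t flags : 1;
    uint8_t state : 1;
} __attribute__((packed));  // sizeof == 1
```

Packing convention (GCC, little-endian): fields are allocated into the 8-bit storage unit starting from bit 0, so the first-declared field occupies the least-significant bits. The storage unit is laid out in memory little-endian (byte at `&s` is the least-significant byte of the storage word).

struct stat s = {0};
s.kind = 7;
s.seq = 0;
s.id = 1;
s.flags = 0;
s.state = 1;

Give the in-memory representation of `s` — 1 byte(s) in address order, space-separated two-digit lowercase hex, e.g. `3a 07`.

a7

kind (4b) val=7 bits=0x7 at bit 0: 0x07
seq (1b) val=0 bits=0x0 at bit 4: 0x07
id (1b) val=1 bits=0x1 at bit 5: 0x27
flags (1b) val=0 bits=0x0 at bit 6: 0x27
state (1b) val=1 bits=0x1 at bit 7: 0xa7
word = 0xa7 → little-endian bytes:
  [0]=0xa7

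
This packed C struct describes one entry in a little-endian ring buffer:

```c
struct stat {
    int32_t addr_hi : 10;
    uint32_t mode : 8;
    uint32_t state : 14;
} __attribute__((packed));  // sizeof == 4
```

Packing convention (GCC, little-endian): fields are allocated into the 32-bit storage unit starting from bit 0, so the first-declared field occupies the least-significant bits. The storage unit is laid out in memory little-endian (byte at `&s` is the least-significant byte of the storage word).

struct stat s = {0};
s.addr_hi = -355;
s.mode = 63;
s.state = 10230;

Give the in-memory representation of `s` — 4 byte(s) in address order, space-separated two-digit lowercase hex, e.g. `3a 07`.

9d fe d8 9f

addr_hi (10b) val=-355 bits=0x29d at bit 0: 0x0000029d
mode (8b) val=63 bits=0x3f at bit 10: 0x0000fe9d
state (14b) val=10230 bits=0x27f6 at bit 18: 0x9fd8fe9d
word = 0x9fd8fe9d → little-endian bytes:
  [0]=0x9d  [1]=0xfe  [2]=0xd8  [3]=0x9f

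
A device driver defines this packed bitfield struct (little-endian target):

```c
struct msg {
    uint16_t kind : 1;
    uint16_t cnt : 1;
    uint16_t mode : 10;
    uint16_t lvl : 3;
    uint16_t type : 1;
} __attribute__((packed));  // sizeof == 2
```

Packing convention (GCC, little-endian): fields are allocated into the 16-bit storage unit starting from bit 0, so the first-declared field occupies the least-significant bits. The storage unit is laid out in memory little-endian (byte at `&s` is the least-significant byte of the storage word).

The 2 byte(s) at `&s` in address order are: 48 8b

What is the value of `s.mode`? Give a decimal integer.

[0]=0x48 [1]=0x8b (little-endian) → word 0x8b48
kind:1 @ bit 0 → (0x8b48>>0)&0x1 = 0x0
cnt:1 @ bit 1 → (0x8b48>>1)&0x1 = 0x0
mode:10 @ bit 2 → (0x8b48>>2)&0x3ff = 0x2d2  ←
lvl:3 @ bit 12 → (0x8b48>>12)&0x7 = 0x0
type:1 @ bit 15 → (0x8b48>>15)&0x1 = 0x1

722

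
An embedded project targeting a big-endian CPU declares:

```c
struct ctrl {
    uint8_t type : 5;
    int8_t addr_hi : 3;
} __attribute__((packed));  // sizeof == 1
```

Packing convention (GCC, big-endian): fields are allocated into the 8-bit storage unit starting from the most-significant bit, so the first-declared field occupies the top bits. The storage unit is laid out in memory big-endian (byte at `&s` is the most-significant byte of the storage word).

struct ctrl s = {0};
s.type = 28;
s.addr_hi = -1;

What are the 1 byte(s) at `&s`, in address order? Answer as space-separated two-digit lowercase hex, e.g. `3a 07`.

type:5 = 28 → 0x1c << 3 → word 0xe0
addr_hi:3 = -1 → 0x7 << 0 → word 0xe7
word = 0xe7 → big-endian bytes:
  [0]=0xe7

e7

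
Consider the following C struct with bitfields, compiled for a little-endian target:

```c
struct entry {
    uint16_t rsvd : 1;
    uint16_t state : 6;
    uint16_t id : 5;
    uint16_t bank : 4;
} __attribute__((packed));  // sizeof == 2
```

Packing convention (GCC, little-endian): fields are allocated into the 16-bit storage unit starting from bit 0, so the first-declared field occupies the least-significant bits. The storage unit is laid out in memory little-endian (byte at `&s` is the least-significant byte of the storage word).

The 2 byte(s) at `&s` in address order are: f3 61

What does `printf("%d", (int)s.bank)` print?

6

[0]=0xf3 [1]=0x61 (little-endian) → word 0x61f3
rsvd:1 @ bit 0 → (0x61f3>>0)&0x1 = 0x1
state:6 @ bit 1 → (0x61f3>>1)&0x3f = 0x39
id:5 @ bit 7 → (0x61f3>>7)&0x1f = 0x3
bank:4 @ bit 12 → (0x61f3>>12)&0xf = 0x6  ←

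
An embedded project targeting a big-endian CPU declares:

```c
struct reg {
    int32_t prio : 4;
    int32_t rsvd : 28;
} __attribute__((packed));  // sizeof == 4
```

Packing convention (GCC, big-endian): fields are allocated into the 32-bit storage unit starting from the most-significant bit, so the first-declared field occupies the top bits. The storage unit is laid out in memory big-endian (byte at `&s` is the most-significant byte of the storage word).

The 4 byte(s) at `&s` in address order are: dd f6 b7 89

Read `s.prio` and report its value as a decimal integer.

-3

[0]=0xdd [1]=0xf6 [2]=0xb7 [3]=0x89 (big-endian) → word 0xddf6b789
prio [28+:4] = (word>>28) & 0xf = 13  ←
rsvd [0+:28] = (word>>0) & 0xfffffff = 234272649
prio signed 4b, MSB=1: 13 - 16 = -3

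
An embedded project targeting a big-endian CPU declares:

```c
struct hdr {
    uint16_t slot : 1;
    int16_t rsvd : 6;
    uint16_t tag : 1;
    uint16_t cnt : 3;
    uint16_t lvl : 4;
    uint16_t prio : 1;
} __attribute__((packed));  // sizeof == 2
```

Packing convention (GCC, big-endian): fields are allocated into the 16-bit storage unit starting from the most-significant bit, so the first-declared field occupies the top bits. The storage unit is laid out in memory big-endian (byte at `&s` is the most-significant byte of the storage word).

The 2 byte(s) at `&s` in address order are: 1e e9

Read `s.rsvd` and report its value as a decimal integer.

15

[0]=0x1e [1]=0xe9 (big-endian) → word 0x1ee9
slot [15+:1] = (word>>15) & 0x1 = 0
rsvd [9+:6] = (word>>9) & 0x3f = 15  ←
tag [8+:1] = (word>>8) & 0x1 = 0
cnt [5+:3] = (word>>5) & 0x7 = 7
lvl [1+:4] = (word>>1) & 0xf = 4
prio [0+:1] = (word>>0) & 0x1 = 1
rsvd signed 6b, MSB=0: value = 15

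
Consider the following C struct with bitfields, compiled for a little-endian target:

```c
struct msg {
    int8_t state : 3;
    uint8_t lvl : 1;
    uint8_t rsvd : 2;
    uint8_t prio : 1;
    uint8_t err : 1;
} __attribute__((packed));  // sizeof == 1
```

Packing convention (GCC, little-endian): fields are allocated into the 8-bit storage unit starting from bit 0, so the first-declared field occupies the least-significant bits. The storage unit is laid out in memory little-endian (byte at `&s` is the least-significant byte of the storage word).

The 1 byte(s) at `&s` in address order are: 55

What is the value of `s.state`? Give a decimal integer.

-3

[0]=0x55 (little-endian) → word 0x55
state [0+:3] = (word>>0) & 0x7 = 5  ←
lvl [3+:1] = (word>>3) & 0x1 = 0
rsvd [4+:2] = (word>>4) & 0x3 = 1
prio [6+:1] = (word>>6) & 0x1 = 1
err [7+:1] = (word>>7) & 0x1 = 0
state signed 3b, MSB=1: 5 - 8 = -3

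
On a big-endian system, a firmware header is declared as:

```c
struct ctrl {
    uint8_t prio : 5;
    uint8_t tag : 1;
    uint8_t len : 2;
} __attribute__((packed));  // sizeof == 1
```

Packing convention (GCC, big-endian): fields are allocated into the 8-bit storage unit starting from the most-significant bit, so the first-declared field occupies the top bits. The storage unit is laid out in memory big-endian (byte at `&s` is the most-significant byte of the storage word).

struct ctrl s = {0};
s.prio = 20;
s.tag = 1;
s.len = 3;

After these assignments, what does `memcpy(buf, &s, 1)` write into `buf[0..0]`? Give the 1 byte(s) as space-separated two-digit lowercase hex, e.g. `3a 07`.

[3+:5] prio=20 & 0x1f = 0x14; word=0xa0
[2+:1] tag=1 & 0x1 = 0x1; word=0xa4
[0+:2] len=3 & 0x3 = 0x3; word=0xa7
word = 0xa7 → big-endian bytes:
  [0]=0xa7

a7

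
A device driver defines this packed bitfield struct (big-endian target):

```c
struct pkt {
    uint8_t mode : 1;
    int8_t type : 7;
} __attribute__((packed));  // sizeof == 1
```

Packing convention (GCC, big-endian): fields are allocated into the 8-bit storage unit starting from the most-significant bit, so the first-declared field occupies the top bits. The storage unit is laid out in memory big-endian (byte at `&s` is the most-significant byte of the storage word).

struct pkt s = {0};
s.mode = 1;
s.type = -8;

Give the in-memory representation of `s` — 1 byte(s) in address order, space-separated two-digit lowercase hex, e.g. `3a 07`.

f8

[7+:1] mode=1 & 0x1 = 0x1; word=0x80
[0+:7] type=-8 & 0x7f = 0x78; word=0xf8
word = 0xf8 → big-endian bytes:
  [0]=0xf8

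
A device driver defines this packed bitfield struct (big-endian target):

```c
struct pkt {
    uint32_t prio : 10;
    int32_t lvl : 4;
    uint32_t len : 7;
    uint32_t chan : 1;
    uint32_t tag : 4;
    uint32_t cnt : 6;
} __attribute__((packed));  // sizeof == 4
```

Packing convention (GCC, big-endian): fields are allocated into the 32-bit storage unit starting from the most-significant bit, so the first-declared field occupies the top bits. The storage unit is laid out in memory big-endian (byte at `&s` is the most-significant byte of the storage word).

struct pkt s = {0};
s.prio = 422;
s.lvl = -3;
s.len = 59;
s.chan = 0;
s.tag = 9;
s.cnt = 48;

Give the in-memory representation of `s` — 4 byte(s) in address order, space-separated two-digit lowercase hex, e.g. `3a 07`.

69 b5 da 70

prio:10 = 422 → 0x1a6 << 22 → word 0x69800000
lvl:4 = -3 → 0xd << 18 → word 0x69b40000
len:7 = 59 → 0x3b << 11 → word 0x69b5d800
chan:1 = 0 → 0x0 << 10 → word 0x69b5d800
tag:4 = 9 → 0x9 << 6 → word 0x69b5da40
cnt:6 = 48 → 0x30 << 0 → word 0x69b5da70
word = 0x69b5da70 → big-endian bytes:
  [0]=0x69  [1]=0xb5  [2]=0xda  [3]=0x70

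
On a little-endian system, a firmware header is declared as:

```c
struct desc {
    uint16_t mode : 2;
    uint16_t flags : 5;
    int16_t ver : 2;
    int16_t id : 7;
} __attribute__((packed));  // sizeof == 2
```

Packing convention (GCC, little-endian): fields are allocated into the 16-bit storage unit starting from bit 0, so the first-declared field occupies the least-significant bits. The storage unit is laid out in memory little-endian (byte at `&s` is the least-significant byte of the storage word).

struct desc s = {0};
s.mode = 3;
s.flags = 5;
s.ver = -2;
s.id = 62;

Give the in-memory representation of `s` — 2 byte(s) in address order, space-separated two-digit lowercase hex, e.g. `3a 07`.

17 7d

[0+:2] mode=3 & 0x3 = 0x3; word=0x0003
[2+:5] flags=5 & 0x1f = 0x5; word=0x0017
[7+:2] ver=-2 & 0x3 = 0x2; word=0x0117
[9+:7] id=62 & 0x7f = 0x3e; word=0x7d17
word = 0x7d17 → little-endian bytes:
  [0]=0x17  [1]=0x7d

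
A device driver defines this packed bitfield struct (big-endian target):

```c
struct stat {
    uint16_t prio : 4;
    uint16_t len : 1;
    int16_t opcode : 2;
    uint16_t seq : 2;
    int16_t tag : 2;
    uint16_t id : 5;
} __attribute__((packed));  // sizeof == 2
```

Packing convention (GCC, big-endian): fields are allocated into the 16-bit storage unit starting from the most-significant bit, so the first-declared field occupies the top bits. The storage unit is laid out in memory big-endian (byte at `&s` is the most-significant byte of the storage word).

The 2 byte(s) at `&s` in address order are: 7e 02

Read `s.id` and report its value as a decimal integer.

[0]=0x7e [1]=0x02 (big-endian) → word 0x7e02
prio [12+:4] = (word>>12) & 0xf = 7
len [11+:1] = (word>>11) & 0x1 = 1
opcode [9+:2] = (word>>9) & 0x3 = 3
seq [7+:2] = (word>>7) & 0x3 = 0
tag [5+:2] = (word>>5) & 0x3 = 0
id [0+:5] = (word>>0) & 0x1f = 2  ←

2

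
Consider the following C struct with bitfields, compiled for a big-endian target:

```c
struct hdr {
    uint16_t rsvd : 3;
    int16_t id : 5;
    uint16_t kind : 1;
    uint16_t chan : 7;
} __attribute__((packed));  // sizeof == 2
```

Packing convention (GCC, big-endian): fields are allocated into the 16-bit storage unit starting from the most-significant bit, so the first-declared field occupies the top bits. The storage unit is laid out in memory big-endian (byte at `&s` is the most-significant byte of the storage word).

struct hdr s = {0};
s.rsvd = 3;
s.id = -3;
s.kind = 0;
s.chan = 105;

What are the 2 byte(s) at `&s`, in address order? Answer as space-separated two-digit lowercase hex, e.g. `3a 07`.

rsvd:3 = 3 → 0x3 << 13 → word 0x6000
id:5 = -3 → 0x1d << 8 → word 0x7d00
kind:1 = 0 → 0x0 << 7 → word 0x7d00
chan:7 = 105 → 0x69 << 0 → word 0x7d69
word = 0x7d69 → big-endian bytes:
  [0]=0x7d  [1]=0x69

7d 69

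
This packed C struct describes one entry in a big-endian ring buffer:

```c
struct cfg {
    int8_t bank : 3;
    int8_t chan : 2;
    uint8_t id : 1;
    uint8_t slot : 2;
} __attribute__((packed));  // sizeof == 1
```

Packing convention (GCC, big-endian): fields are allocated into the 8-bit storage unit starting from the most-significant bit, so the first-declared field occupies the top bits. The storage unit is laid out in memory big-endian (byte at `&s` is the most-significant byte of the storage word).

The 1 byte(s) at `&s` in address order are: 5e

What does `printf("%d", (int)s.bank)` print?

2

[0]=0x5e (big-endian) → word 0x5e
bank [5+:3] = (word>>5) & 0x7 = 2  ←
chan [3+:2] = (word>>3) & 0x3 = 3
id [2+:1] = (word>>2) & 0x1 = 1
slot [0+:2] = (word>>0) & 0x3 = 2
bank signed 3b, MSB=0: value = 2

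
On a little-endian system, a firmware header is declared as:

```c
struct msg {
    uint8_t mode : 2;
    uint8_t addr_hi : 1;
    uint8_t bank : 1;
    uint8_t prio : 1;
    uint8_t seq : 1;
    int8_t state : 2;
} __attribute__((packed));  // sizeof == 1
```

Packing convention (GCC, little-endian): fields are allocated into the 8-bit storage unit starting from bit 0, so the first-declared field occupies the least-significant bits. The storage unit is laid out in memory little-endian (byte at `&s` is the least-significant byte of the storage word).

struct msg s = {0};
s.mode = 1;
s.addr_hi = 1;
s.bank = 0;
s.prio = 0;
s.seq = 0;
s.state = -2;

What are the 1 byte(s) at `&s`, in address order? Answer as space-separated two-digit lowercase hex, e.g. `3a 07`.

mode:2 = 1 → 0x1 << 0 → word 0x01
addr_hi:1 = 1 → 0x1 << 2 → word 0x05
bank:1 = 0 → 0x0 << 3 → word 0x05
prio:1 = 0 → 0x0 << 4 → word 0x05
seq:1 = 0 → 0x0 << 5 → word 0x05
state:2 = -2 → 0x2 << 6 → word 0x85
word = 0x85 → little-endian bytes:
  [0]=0x85

85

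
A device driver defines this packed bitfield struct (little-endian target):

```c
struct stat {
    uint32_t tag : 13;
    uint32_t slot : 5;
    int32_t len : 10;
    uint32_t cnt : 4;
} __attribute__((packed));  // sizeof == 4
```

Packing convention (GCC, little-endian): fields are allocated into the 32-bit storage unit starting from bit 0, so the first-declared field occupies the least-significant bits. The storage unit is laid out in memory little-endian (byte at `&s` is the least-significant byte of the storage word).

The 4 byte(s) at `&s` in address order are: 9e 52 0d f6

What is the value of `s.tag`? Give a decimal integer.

[0]=0x9e [1]=0x52 [2]=0x0d [3]=0xf6 (little-endian) → word 0xf60d529e
tag:13 @ bit 0 → (0xf60d529e>>0)&0x1fff = 0x129e  ←
slot:5 @ bit 13 → (0xf60d529e>>13)&0x1f = 0xa
len:10 @ bit 18 → (0xf60d529e>>18)&0x3ff = 0x183
cnt:4 @ bit 28 → (0xf60d529e>>28)&0xf = 0xf

4766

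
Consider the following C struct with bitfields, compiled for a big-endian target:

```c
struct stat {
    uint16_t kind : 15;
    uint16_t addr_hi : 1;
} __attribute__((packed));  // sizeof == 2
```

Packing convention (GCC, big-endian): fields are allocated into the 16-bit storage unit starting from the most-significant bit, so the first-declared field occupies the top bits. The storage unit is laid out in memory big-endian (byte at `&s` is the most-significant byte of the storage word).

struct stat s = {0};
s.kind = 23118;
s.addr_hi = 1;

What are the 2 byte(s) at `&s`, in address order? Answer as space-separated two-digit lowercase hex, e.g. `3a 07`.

b4 9d

kind (15b) val=23118 bits=0x5a4e at bit 1: 0xb49c
addr_hi (1b) val=1 bits=0x1 at bit 0: 0xb49d
word = 0xb49d → big-endian bytes:
  [0]=0xb4  [1]=0x9d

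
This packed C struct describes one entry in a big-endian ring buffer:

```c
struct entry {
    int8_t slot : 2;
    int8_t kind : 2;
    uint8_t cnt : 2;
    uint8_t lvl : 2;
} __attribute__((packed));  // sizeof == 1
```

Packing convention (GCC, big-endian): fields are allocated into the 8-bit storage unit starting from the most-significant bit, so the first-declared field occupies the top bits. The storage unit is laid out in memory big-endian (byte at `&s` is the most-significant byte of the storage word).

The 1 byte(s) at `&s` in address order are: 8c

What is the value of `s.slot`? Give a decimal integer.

[0]=0x8c (big-endian) → word 0x8c
slot:2 @ bit 6 → (0x8c>>6)&0x3 = 0x2  ←
kind:2 @ bit 4 → (0x8c>>4)&0x3 = 0x0
cnt:2 @ bit 2 → (0x8c>>2)&0x3 = 0x3
lvl:2 @ bit 0 → (0x8c>>0)&0x3 = 0x0
slot signed 2b, MSB=1: 2 - 4 = -2

-2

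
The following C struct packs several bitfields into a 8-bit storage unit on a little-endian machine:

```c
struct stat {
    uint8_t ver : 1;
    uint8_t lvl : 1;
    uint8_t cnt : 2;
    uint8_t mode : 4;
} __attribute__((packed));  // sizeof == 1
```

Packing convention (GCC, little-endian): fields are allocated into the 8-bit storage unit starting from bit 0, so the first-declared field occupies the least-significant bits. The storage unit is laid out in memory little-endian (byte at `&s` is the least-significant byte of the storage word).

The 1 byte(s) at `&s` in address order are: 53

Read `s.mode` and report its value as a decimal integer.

[0]=0x53 (little-endian) → word 0x53
ver:1 @ bit 0 → (0x53>>0)&0x1 = 0x1
lvl:1 @ bit 1 → (0x53>>1)&0x1 = 0x1
cnt:2 @ bit 2 → (0x53>>2)&0x3 = 0x0
mode:4 @ bit 4 → (0x53>>4)&0xf = 0x5  ←

5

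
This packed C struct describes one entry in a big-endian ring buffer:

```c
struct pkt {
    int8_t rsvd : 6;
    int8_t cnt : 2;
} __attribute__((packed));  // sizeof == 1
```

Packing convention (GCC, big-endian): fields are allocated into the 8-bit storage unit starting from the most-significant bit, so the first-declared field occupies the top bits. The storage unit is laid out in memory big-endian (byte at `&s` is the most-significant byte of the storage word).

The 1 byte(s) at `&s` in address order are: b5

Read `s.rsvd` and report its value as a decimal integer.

[0]=0xb5 (big-endian) → word 0xb5
rsvd:6 @ bit 2 → (0xb5>>2)&0x3f = 0x2d  ←
cnt:2 @ bit 0 → (0xb5>>0)&0x3 = 0x1
rsvd signed 6b, MSB=1: 45 - 64 = -19

-19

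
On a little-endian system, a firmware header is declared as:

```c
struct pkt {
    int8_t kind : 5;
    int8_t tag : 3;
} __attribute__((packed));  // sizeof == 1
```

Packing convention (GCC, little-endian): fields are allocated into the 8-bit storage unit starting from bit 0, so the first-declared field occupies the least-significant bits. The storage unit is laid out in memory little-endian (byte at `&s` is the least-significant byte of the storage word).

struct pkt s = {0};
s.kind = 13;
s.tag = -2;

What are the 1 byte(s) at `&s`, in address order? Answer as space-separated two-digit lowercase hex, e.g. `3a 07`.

cd

kind (5b) val=13 bits=0xd at bit 0: 0x0d
tag (3b) val=-2 bits=0x6 at bit 5: 0xcd
word = 0xcd → little-endian bytes:
  [0]=0xcd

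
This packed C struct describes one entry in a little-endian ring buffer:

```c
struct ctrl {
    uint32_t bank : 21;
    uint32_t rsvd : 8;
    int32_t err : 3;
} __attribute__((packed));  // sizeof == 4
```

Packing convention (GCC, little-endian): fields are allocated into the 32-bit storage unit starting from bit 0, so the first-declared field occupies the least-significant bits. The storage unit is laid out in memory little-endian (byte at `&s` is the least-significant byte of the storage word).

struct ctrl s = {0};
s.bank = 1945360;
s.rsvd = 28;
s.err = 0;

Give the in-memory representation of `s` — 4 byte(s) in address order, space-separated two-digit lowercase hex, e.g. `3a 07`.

10 af 9d 03

bank (21b) val=1945360 bits=0x1daf10 at bit 0: 0x001daf10
rsvd (8b) val=28 bits=0x1c at bit 21: 0x039daf10
err (3b) val=0 bits=0x0 at bit 29: 0x039daf10
word = 0x039daf10 → little-endian bytes:
  [0]=0x10  [1]=0xaf  [2]=0x9d  [3]=0x03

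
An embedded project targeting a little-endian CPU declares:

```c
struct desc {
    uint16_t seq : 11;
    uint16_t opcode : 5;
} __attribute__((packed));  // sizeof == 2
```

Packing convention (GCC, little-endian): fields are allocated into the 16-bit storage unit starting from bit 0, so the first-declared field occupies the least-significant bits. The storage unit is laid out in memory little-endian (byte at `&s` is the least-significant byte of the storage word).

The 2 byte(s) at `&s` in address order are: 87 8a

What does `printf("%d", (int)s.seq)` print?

[0]=0x87 [1]=0x8a (little-endian) → word 0x8a87
seq [0+:11] = (word>>0) & 0x7ff = 647  ←
opcode [11+:5] = (word>>11) & 0x1f = 17

647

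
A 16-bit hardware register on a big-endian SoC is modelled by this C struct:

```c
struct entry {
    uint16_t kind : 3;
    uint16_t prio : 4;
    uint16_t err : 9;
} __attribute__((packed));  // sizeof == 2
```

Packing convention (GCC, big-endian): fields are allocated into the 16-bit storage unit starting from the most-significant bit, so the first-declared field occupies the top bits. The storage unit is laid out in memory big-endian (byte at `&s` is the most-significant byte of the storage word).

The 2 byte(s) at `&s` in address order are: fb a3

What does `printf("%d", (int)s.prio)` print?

13

[0]=0xfb [1]=0xa3 (big-endian) → word 0xfba3
kind [13+:3] = (word>>13) & 0x7 = 7
prio [9+:4] = (word>>9) & 0xf = 13  ←
err [0+:9] = (word>>0) & 0x1ff = 419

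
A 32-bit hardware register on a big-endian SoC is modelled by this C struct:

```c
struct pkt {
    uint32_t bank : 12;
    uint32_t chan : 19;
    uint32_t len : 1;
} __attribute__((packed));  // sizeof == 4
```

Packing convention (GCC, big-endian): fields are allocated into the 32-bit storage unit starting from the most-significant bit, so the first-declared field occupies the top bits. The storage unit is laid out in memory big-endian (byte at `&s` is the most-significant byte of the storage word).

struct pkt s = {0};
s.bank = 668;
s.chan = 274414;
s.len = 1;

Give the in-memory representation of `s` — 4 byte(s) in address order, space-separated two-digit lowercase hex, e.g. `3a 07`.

29 c8 5f dd

bank (12b) val=668 bits=0x29c at bit 20: 0x29c00000
chan (19b) val=274414 bits=0x42fee at bit 1: 0x29c85fdc
len (1b) val=1 bits=0x1 at bit 0: 0x29c85fdd
word = 0x29c85fdd → big-endian bytes:
  [0]=0x29  [1]=0xc8  [2]=0x5f  [3]=0xdd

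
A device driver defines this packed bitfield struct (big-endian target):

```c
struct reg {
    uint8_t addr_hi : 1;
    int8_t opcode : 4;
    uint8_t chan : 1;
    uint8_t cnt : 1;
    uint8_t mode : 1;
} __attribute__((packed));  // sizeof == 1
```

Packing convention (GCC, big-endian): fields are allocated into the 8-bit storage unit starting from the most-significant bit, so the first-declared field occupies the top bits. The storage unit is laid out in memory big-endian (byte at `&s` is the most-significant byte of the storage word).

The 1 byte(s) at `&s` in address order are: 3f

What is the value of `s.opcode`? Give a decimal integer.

7

[0]=0x3f (big-endian) → word 0x3f
addr_hi [7+:1] = (word>>7) & 0x1 = 0
opcode [3+:4] = (word>>3) & 0xf = 7  ←
chan [2+:1] = (word>>2) & 0x1 = 1
cnt [1+:1] = (word>>1) & 0x1 = 1
mode [0+:1] = (word>>0) & 0x1 = 1
opcode signed 4b, MSB=0: value = 7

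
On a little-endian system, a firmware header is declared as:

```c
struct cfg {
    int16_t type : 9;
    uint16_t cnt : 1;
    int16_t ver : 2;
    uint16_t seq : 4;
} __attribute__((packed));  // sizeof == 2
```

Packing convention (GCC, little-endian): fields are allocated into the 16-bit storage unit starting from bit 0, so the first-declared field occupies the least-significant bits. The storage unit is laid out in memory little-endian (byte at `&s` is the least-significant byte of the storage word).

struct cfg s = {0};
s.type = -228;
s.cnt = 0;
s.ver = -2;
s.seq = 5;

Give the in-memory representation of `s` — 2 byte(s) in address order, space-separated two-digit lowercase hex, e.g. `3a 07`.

type:9 = -228 → 0x11c << 0 → word 0x011c
cnt:1 = 0 → 0x0 << 9 → word 0x011c
ver:2 = -2 → 0x2 << 10 → word 0x091c
seq:4 = 5 → 0x5 << 12 → word 0x591c
word = 0x591c → little-endian bytes:
  [0]=0x1c  [1]=0x59

1c 59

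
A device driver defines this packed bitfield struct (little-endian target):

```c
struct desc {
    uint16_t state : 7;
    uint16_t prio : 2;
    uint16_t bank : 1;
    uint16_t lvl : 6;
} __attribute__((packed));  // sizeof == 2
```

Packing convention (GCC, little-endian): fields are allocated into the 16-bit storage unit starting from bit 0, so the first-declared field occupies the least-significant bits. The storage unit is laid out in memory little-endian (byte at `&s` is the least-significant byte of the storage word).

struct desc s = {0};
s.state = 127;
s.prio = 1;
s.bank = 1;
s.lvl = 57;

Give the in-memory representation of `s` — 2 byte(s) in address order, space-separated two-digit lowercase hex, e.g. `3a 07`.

state:7 = 127 → 0x7f << 0 → word 0x007f
prio:2 = 1 → 0x1 << 7 → word 0x00ff
bank:1 = 1 → 0x1 << 9 → word 0x02ff
lvl:6 = 57 → 0x39 << 10 → word 0xe6ff
word = 0xe6ff → little-endian bytes:
  [0]=0xff  [1]=0xe6

ff e6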